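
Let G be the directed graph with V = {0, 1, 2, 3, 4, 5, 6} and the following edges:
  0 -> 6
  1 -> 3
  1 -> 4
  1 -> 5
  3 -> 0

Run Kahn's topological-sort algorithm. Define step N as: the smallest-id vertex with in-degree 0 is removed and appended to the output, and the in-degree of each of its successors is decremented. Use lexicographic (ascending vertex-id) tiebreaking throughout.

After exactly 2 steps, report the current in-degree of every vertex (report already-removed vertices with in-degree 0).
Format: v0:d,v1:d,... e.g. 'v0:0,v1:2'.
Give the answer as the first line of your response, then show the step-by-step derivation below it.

v0:1,v1:0,v2:0,v3:0,v4:0,v5:0,v6:1

step 1: output 1; order=[1]; indeg=(1,0,0,0,0,0,1)
step 2: output 2; order=[1,2]; indeg=(1,0,0,0,0,0,1)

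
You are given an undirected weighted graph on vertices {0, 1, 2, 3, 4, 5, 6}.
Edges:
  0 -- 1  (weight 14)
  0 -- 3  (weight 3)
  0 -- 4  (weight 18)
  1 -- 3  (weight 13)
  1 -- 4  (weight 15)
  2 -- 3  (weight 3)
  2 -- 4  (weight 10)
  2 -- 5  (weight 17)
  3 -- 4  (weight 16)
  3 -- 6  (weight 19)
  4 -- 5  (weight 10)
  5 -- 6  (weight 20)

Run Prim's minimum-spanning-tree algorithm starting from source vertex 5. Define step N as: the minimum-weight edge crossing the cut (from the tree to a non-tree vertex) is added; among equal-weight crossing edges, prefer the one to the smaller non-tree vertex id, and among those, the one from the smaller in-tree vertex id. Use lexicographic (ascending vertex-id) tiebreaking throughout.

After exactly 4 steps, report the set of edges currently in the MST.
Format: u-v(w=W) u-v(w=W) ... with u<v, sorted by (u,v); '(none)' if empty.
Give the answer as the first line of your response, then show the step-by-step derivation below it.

0-3(w=3) 2-3(w=3) 2-4(w=10) 4-5(w=10)

step 1: add edge 4-5 (w=10); MST = {4-5(w=10)}
step 2: add edge 2-4 (w=10); MST = {2-4(w=10) 4-5(w=10)}
step 3: add edge 2-3 (w=3); MST = {2-3(w=3) 2-4(w=10) 4-5(w=10)}
step 4: add edge 0-3 (w=3); MST = {0-3(w=3) 2-3(w=3) 2-4(w=10) 4-5(w=10)}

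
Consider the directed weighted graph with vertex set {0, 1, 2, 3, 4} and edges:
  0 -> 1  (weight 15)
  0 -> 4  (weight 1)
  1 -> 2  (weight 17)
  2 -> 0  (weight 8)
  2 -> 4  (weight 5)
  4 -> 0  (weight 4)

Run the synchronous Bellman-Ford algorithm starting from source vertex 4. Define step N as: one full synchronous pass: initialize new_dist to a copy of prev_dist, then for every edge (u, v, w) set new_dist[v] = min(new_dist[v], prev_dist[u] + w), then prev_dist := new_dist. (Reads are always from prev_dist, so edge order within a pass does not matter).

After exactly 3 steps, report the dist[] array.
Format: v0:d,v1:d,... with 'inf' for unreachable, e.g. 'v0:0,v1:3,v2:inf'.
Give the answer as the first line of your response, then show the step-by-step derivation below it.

v0:4,v1:19,v2:36,v3:inf,v4:0

step 1: dist = v0:4,v1:inf,v2:inf,v3:inf,v4:0
step 2: dist = v0:4,v1:19,v2:inf,v3:inf,v4:0
step 3: dist = v0:4,v1:19,v2:36,v3:inf,v4:0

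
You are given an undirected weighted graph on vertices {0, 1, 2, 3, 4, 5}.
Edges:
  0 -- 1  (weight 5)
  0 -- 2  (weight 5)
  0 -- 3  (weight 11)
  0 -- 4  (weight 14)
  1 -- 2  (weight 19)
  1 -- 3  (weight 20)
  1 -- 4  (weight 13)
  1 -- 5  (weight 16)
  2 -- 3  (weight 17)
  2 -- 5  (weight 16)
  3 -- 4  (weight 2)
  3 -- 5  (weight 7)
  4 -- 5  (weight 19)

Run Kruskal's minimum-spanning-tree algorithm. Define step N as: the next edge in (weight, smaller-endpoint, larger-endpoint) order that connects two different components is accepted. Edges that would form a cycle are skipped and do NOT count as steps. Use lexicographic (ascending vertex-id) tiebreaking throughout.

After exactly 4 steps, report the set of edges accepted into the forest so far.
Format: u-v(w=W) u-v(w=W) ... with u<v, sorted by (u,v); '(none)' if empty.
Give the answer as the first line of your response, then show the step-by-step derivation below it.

0-1(w=5) 0-2(w=5) 3-4(w=2) 3-5(w=7)

step 1: add edge 3-4 (w=2); MST = {3-4(w=2)}
step 2: add edge 0-1 (w=5); MST = {0-1(w=5) 3-4(w=2)}
step 3: add edge 0-2 (w=5); MST = {0-1(w=5) 0-2(w=5) 3-4(w=2)}
step 4: add edge 3-5 (w=7); MST = {0-1(w=5) 0-2(w=5) 3-4(w=2) 3-5(w=7)}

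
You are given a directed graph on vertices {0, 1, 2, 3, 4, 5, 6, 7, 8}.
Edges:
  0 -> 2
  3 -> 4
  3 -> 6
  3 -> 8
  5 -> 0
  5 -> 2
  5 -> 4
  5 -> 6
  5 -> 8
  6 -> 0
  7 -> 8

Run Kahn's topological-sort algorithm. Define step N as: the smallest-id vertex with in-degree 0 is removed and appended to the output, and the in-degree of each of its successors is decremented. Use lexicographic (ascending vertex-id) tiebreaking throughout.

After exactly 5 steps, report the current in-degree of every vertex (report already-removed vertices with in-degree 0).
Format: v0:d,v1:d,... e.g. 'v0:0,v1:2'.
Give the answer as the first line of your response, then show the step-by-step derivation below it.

v0:0,v1:0,v2:1,v3:0,v4:0,v5:0,v6:0,v7:0,v8:1

step 1: output 1; order=[1]; indeg=(2,0,2,0,2,0,2,0,3)
step 2: output 3; order=[1,3]; indeg=(2,0,2,0,1,0,1,0,2)
step 3: output 5; order=[1,3,5]; indeg=(1,0,1,0,0,0,0,0,1)
step 4: output 4; order=[1,3,5,4]; indeg=(1,0,1,0,0,0,0,0,1)
step 5: output 6; order=[1,3,5,4,6]; indeg=(0,0,1,0,0,0,0,0,1)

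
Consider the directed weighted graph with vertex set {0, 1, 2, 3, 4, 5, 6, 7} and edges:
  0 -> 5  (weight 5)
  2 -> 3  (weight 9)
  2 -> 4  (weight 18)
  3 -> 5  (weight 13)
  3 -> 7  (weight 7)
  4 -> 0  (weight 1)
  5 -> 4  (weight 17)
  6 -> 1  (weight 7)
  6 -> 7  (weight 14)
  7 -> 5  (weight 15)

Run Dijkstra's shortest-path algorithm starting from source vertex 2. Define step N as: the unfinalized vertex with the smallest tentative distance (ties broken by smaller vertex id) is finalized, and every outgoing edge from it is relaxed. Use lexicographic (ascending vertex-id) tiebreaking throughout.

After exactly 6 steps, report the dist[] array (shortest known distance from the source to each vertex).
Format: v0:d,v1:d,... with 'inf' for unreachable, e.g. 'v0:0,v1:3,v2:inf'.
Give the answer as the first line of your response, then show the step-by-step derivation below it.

v0:19,v1:inf,v2:0,v3:9,v4:18,v5:22,v6:inf,v7:16

step 1: dist = v0:inf,v1:inf,v2:0,v3:9,v4:18,v5:inf,v6:inf,v7:inf
step 2: dist = v0:inf,v1:inf,v2:0,v3:9,v4:18,v5:22,v6:inf,v7:16
step 3: dist = v0:inf,v1:inf,v2:0,v3:9,v4:18,v5:22,v6:inf,v7:16
step 4: dist = v0:19,v1:inf,v2:0,v3:9,v4:18,v5:22,v6:inf,v7:16
step 5: dist = v0:19,v1:inf,v2:0,v3:9,v4:18,v5:22,v6:inf,v7:16
step 6: dist = v0:19,v1:inf,v2:0,v3:9,v4:18,v5:22,v6:inf,v7:16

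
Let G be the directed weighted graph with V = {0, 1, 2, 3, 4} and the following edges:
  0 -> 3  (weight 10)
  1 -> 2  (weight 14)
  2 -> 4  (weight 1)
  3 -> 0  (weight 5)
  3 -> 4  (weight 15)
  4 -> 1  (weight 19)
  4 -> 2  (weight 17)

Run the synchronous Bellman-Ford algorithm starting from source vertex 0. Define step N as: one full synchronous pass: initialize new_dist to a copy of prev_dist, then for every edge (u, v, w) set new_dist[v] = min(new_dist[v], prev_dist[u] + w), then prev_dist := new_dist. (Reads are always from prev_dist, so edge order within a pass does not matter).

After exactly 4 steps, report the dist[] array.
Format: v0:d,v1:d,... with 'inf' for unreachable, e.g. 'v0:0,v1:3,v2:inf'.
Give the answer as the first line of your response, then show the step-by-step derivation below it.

v0:0,v1:44,v2:42,v3:10,v4:25

step 1: dist = v0:0,v1:inf,v2:inf,v3:10,v4:inf
step 2: dist = v0:0,v1:inf,v2:inf,v3:10,v4:25
step 3: dist = v0:0,v1:44,v2:42,v3:10,v4:25
step 4: dist = v0:0,v1:44,v2:42,v3:10,v4:25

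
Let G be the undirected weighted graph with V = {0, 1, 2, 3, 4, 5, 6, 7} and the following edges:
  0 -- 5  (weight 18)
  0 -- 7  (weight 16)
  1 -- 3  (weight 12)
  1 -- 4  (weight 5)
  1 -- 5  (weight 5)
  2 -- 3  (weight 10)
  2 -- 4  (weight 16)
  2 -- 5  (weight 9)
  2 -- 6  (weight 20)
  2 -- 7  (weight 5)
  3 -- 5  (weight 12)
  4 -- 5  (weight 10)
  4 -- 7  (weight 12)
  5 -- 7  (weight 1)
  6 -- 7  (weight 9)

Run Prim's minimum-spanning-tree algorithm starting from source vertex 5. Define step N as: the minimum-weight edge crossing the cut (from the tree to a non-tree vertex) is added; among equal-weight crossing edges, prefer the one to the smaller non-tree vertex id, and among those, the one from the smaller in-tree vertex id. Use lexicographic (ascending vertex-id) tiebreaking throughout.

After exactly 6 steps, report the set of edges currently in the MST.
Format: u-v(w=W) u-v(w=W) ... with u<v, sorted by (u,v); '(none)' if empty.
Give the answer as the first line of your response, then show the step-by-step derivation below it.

1-4(w=5) 1-5(w=5) 2-3(w=10) 2-7(w=5) 5-7(w=1) 6-7(w=9)

step 1: add edge 5-7 (w=1); MST = {5-7(w=1)}
step 2: add edge 1-5 (w=5); MST = {1-5(w=5) 5-7(w=1)}
step 3: add edge 2-7 (w=5); MST = {1-5(w=5) 2-7(w=5) 5-7(w=1)}
step 4: add edge 1-4 (w=5); MST = {1-4(w=5) 1-5(w=5) 2-7(w=5) 5-7(w=1)}
step 5: add edge 6-7 (w=9); MST = {1-4(w=5) 1-5(w=5) 2-7(w=5) 5-7(w=1) 6-7(w=9)}
step 6: add edge 2-3 (w=10); MST = {1-4(w=5) 1-5(w=5) 2-3(w=10) 2-7(w=5) 5-7(w=1) 6-7(w=9)}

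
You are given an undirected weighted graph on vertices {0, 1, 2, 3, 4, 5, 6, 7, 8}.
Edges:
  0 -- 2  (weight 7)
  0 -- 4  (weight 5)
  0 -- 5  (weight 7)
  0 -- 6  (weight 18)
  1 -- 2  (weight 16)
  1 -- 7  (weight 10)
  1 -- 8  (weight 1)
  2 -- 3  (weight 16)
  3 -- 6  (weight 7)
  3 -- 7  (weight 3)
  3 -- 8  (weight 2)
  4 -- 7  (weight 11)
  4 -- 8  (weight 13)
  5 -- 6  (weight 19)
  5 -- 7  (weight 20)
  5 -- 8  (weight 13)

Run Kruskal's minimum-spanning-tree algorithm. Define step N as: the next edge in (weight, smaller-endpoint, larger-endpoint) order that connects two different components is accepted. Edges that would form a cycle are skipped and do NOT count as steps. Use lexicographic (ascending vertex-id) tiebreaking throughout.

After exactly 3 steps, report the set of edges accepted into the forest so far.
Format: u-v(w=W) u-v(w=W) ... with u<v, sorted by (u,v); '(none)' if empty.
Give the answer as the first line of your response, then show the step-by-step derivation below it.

1-8(w=1) 3-7(w=3) 3-8(w=2)

step 1: add edge 1-8 (w=1); MST = {1-8(w=1)}
step 2: add edge 3-8 (w=2); MST = {1-8(w=1) 3-8(w=2)}
step 3: add edge 3-7 (w=3); MST = {1-8(w=1) 3-7(w=3) 3-8(w=2)}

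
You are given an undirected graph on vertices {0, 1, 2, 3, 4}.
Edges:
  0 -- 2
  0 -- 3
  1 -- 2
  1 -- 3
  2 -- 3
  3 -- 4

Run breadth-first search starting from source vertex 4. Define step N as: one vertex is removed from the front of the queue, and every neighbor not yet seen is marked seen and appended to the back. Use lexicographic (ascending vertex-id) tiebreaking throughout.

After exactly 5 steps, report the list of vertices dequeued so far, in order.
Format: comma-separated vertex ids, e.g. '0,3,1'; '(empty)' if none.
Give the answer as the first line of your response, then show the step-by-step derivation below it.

4,3,0,1,2

step 1: dequeue 4; queue=[3]; order=4
step 2: dequeue 3; queue=[0,1,2]; order=4,3
step 3: dequeue 0; queue=[1,2]; order=4,3,0
step 4: dequeue 1; queue=[2]; order=4,3,0,1
step 5: dequeue 2; queue=[(empty)]; order=4,3,0,1,2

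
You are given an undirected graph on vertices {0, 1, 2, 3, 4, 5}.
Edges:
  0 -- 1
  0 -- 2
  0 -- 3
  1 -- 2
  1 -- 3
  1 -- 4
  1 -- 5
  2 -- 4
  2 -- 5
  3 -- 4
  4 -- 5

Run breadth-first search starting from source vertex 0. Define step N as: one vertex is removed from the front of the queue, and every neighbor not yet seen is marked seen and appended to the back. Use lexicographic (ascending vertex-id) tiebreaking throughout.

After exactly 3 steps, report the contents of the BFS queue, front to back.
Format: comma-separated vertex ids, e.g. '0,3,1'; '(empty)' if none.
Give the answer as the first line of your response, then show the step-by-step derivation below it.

3,4,5

step 1: dequeue 0; queue=[1,2,3]; order=0
step 2: dequeue 1; queue=[2,3,4,5]; order=0,1
step 3: dequeue 2; queue=[3,4,5]; order=0,1,2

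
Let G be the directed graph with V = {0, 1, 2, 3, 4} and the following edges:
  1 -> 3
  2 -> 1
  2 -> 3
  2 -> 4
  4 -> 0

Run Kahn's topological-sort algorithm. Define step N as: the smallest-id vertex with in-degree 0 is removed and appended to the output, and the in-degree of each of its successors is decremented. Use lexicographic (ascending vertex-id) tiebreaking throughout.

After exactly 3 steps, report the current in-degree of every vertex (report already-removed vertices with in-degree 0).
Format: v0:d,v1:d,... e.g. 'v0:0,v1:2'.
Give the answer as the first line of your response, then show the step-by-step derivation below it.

v0:1,v1:0,v2:0,v3:0,v4:0

step 1: output 2; order=[2]; indeg=(1,0,0,1,0)
step 2: output 1; order=[2,1]; indeg=(1,0,0,0,0)
step 3: output 3; order=[2,1,3]; indeg=(1,0,0,0,0)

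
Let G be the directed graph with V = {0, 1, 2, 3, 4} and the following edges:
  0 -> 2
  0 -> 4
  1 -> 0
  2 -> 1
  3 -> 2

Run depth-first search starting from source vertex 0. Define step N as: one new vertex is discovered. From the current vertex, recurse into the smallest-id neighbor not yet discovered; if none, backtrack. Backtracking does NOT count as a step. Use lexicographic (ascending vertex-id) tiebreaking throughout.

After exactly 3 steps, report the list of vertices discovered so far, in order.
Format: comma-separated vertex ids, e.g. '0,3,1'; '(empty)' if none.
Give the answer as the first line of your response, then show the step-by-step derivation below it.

0,2,1

step 1: discover 0; path=0; order=0
step 2: discover 2; path=0>2; order=0,2
step 3: discover 1; path=0>2>1; order=0,2,1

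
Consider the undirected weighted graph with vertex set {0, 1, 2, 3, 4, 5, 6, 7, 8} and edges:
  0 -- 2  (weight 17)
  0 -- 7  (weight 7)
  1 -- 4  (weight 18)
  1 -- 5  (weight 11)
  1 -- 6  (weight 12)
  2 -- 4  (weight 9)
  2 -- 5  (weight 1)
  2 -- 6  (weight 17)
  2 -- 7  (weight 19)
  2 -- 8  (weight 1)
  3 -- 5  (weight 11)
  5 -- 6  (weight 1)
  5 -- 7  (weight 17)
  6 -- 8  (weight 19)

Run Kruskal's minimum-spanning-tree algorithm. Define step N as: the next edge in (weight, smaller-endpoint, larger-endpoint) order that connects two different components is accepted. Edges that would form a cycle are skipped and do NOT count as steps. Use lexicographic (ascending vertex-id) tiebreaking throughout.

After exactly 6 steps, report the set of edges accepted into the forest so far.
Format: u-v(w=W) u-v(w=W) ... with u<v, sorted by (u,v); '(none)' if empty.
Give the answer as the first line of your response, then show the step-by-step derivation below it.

0-7(w=7) 1-5(w=11) 2-4(w=9) 2-5(w=1) 2-8(w=1) 5-6(w=1)

step 1: add edge 2-5 (w=1); MST = {2-5(w=1)}
step 2: add edge 2-8 (w=1); MST = {2-5(w=1) 2-8(w=1)}
step 3: add edge 5-6 (w=1); MST = {2-5(w=1) 2-8(w=1) 5-6(w=1)}
step 4: add edge 0-7 (w=7); MST = {0-7(w=7) 2-5(w=1) 2-8(w=1) 5-6(w=1)}
step 5: add edge 2-4 (w=9); MST = {0-7(w=7) 2-4(w=9) 2-5(w=1) 2-8(w=1) 5-6(w=1)}
step 6: add edge 1-5 (w=11); MST = {0-7(w=7) 1-5(w=11) 2-4(w=9) 2-5(w=1) 2-8(w=1) 5-6(w=1)}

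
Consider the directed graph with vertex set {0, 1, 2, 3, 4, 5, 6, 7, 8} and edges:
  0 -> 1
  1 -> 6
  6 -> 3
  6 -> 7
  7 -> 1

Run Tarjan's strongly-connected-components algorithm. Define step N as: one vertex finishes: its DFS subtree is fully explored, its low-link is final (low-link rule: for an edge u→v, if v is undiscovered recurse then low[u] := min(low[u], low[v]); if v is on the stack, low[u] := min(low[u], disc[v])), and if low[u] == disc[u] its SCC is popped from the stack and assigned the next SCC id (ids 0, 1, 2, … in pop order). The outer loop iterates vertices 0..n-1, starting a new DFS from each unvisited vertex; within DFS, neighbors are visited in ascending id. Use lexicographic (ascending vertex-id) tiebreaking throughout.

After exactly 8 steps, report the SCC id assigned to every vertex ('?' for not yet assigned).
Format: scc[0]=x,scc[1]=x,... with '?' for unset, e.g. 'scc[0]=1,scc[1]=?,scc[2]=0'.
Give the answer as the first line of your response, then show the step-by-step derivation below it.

scc[0]=2,scc[1]=1,scc[2]=3,scc[3]=0,scc[4]=4,scc[5]=5,scc[6]=1,scc[7]=1,scc[8]=?

step 1: low=(low[0]=0,low[1]=1,low[2]=?,low[3]=3,low[4]=?,low[5]=?,low[6]=2,low[7]=?,low[8]=?); scc=(scc[0]=?,scc[1]=?,scc[2]=?,scc[3]=0,scc[4]=?,scc[5]=?,scc[6]=?,scc[7]=?,scc[8]=?)
step 2: low=(low[0]=0,low[1]=1,low[2]=?,low[3]=3,low[4]=?,low[5]=?,low[6]=2,low[7]=1,low[8]=?); scc=(scc[0]=?,scc[1]=?,scc[2]=?,scc[3]=0,scc[4]=?,scc[5]=?,scc[6]=?,scc[7]=?,scc[8]=?)
step 3: low=(low[0]=0,low[1]=1,low[2]=?,low[3]=3,low[4]=?,low[5]=?,low[6]=1,low[7]=1,low[8]=?); scc=(scc[0]=?,scc[1]=?,scc[2]=?,scc[3]=0,scc[4]=?,scc[5]=?,scc[6]=?,scc[7]=?,scc[8]=?)
step 4: low=(low[0]=0,low[1]=1,low[2]=?,low[3]=3,low[4]=?,low[5]=?,low[6]=1,low[7]=1,low[8]=?); scc=(scc[0]=?,scc[1]=1,scc[2]=?,scc[3]=0,scc[4]=?,scc[5]=?,scc[6]=1,scc[7]=1,scc[8]=?)
step 5: low=(low[0]=0,low[1]=1,low[2]=?,low[3]=3,low[4]=?,low[5]=?,low[6]=1,low[7]=1,low[8]=?); scc=(scc[0]=2,scc[1]=1,scc[2]=?,scc[3]=0,scc[4]=?,scc[5]=?,scc[6]=1,scc[7]=1,scc[8]=?)
step 6: low=(low[0]=0,low[1]=1,low[2]=5,low[3]=3,low[4]=?,low[5]=?,low[6]=1,low[7]=1,low[8]=?); scc=(scc[0]=2,scc[1]=1,scc[2]=3,scc[3]=0,scc[4]=?,scc[5]=?,scc[6]=1,scc[7]=1,scc[8]=?)
step 7: low=(low[0]=0,low[1]=1,low[2]=5,low[3]=3,low[4]=6,low[5]=?,low[6]=1,low[7]=1,low[8]=?); scc=(scc[0]=2,scc[1]=1,scc[2]=3,scc[3]=0,scc[4]=4,scc[5]=?,scc[6]=1,scc[7]=1,scc[8]=?)
step 8: low=(low[0]=0,low[1]=1,low[2]=5,low[3]=3,low[4]=6,low[5]=7,low[6]=1,low[7]=1,low[8]=?); scc=(scc[0]=2,scc[1]=1,scc[2]=3,scc[3]=0,scc[4]=4,scc[5]=5,scc[6]=1,scc[7]=1,scc[8]=?)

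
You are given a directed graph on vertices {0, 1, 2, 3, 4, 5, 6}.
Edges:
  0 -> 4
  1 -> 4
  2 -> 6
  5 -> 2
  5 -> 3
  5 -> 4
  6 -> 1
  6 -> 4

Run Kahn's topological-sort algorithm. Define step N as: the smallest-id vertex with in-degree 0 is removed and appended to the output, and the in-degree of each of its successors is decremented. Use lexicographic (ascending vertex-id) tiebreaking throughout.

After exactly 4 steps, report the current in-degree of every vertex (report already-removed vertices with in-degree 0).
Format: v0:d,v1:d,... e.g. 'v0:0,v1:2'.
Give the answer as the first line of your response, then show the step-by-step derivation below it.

v0:0,v1:1,v2:0,v3:0,v4:2,v5:0,v6:0

step 1: output 0; order=[0]; indeg=(0,1,1,1,3,0,1)
step 2: output 5; order=[0,5]; indeg=(0,1,0,0,2,0,1)
step 3: output 2; order=[0,5,2]; indeg=(0,1,0,0,2,0,0)
step 4: output 3; order=[0,5,2,3]; indeg=(0,1,0,0,2,0,0)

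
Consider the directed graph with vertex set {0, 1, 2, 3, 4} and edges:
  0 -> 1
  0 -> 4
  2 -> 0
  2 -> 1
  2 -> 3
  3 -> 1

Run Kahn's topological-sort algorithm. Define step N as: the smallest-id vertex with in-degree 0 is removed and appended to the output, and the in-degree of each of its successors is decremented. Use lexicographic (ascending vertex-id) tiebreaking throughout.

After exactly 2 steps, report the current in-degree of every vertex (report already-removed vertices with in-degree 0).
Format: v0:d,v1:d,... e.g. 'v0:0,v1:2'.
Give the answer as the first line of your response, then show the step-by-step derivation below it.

v0:0,v1:1,v2:0,v3:0,v4:0

step 1: output 2; order=[2]; indeg=(0,2,0,0,1)
step 2: output 0; order=[2,0]; indeg=(0,1,0,0,0)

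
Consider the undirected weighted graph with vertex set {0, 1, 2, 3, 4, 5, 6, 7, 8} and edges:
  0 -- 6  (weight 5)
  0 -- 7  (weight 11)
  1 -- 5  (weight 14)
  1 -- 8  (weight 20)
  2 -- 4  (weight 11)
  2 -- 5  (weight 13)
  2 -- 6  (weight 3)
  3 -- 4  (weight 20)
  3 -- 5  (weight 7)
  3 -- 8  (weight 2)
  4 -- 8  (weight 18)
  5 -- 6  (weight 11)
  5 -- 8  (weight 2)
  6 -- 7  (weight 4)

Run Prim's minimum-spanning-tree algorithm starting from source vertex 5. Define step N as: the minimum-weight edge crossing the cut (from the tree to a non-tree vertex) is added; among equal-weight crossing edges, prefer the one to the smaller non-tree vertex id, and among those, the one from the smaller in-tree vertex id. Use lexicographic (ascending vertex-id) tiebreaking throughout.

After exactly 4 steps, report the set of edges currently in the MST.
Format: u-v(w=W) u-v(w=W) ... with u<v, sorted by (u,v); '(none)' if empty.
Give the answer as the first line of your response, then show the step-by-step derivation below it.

2-6(w=3) 3-8(w=2) 5-6(w=11) 5-8(w=2)

step 1: add edge 5-8 (w=2); MST = {5-8(w=2)}
step 2: add edge 3-8 (w=2); MST = {3-8(w=2) 5-8(w=2)}
step 3: add edge 5-6 (w=11); MST = {3-8(w=2) 5-6(w=11) 5-8(w=2)}
step 4: add edge 2-6 (w=3); MST = {2-6(w=3) 3-8(w=2) 5-6(w=11) 5-8(w=2)}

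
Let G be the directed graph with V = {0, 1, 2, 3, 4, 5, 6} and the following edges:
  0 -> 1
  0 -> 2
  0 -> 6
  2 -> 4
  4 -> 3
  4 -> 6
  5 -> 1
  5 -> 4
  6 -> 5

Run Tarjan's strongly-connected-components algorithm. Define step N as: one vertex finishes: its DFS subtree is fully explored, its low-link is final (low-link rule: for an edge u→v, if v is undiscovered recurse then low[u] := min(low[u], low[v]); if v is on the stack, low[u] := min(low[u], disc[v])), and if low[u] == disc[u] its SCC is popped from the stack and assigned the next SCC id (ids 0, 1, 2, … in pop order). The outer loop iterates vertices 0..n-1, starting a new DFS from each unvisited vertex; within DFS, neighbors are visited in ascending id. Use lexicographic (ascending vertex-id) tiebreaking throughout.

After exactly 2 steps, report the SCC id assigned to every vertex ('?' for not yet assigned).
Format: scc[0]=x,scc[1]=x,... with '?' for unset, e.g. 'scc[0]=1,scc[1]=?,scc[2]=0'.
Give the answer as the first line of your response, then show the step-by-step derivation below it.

scc[0]=?,scc[1]=0,scc[2]=?,scc[3]=1,scc[4]=?,scc[5]=?,scc[6]=?

step 1: low=(low[0]=0,low[1]=1,low[2]=?,low[3]=?,low[4]=?,low[5]=?,low[6]=?); scc=(scc[0]=?,scc[1]=0,scc[2]=?,scc[3]=?,scc[4]=?,scc[5]=?,scc[6]=?)
step 2: low=(low[0]=0,low[1]=1,low[2]=2,low[3]=4,low[4]=3,low[5]=?,low[6]=?); scc=(scc[0]=?,scc[1]=0,scc[2]=?,scc[3]=1,scc[4]=?,scc[5]=?,scc[6]=?)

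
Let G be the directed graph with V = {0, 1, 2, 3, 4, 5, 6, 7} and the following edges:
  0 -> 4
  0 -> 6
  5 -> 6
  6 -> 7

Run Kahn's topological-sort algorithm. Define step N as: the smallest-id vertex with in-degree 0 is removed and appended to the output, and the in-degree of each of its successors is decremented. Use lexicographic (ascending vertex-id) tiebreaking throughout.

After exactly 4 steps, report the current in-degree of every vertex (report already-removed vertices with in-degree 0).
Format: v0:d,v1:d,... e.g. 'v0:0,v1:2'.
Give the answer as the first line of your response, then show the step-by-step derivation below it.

v0:0,v1:0,v2:0,v3:0,v4:0,v5:0,v6:1,v7:1

step 1: output 0; order=[0]; indeg=(0,0,0,0,0,0,1,1)
step 2: output 1; order=[0,1]; indeg=(0,0,0,0,0,0,1,1)
step 3: output 2; order=[0,1,2]; indeg=(0,0,0,0,0,0,1,1)
step 4: output 3; order=[0,1,2,3]; indeg=(0,0,0,0,0,0,1,1)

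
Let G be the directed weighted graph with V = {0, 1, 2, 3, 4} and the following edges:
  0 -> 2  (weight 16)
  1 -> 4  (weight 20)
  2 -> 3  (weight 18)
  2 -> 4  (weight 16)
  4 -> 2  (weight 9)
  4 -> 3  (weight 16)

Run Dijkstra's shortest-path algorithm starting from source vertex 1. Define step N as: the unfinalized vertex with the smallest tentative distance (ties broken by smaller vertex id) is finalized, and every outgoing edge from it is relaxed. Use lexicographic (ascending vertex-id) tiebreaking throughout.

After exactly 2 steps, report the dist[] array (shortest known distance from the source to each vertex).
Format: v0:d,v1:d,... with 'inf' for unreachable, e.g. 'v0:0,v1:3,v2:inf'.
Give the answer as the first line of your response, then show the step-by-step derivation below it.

v0:inf,v1:0,v2:29,v3:36,v4:20

step 1: dist = v0:inf,v1:0,v2:inf,v3:inf,v4:20
step 2: dist = v0:inf,v1:0,v2:29,v3:36,v4:20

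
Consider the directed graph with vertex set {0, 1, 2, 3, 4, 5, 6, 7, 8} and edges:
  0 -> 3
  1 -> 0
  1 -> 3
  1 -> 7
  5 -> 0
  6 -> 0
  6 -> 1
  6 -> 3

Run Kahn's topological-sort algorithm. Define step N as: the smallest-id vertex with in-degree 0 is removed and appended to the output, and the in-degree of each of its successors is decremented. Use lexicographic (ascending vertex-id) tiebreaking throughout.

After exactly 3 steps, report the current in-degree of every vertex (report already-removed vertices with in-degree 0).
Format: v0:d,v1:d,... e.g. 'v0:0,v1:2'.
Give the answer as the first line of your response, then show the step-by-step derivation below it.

v0:2,v1:1,v2:0,v3:3,v4:0,v5:0,v6:0,v7:1,v8:0

step 1: output 2; order=[2]; indeg=(3,1,0,3,0,0,0,1,0)
step 2: output 4; order=[2,4]; indeg=(3,1,0,3,0,0,0,1,0)
step 3: output 5; order=[2,4,5]; indeg=(2,1,0,3,0,0,0,1,0)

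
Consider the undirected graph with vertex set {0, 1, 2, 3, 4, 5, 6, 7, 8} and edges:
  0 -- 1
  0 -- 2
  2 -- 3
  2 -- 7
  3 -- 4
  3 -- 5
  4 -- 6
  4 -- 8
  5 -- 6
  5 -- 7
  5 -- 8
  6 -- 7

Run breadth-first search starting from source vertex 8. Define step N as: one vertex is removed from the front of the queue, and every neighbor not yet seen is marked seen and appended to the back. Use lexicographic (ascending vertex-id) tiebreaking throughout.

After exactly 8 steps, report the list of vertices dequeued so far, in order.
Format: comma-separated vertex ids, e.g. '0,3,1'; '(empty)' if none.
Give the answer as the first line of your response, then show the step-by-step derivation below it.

8,4,5,3,6,7,2,0

step 1: dequeue 8; queue=[4,5]; order=8
step 2: dequeue 4; queue=[5,3,6]; order=8,4
step 3: dequeue 5; queue=[3,6,7]; order=8,4,5
step 4: dequeue 3; queue=[6,7,2]; order=8,4,5,3
step 5: dequeue 6; queue=[7,2]; order=8,4,5,3,6
step 6: dequeue 7; queue=[2]; order=8,4,5,3,6,7
step 7: dequeue 2; queue=[0]; order=8,4,5,3,6,7,2
step 8: dequeue 0; queue=[1]; order=8,4,5,3,6,7,2,0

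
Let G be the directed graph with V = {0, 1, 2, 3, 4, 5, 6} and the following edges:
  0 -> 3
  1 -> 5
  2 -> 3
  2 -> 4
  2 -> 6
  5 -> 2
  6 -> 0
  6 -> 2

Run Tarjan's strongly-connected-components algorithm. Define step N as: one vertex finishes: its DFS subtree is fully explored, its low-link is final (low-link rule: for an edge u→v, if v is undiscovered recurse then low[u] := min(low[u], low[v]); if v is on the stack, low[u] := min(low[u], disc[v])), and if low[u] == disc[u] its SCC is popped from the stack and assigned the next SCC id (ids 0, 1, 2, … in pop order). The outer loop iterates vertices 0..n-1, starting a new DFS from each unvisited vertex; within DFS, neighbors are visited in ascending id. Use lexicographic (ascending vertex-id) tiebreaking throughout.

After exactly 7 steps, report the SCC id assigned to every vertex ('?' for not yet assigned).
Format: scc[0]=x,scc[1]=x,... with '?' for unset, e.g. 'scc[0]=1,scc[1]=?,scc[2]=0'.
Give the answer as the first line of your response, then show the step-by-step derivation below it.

scc[0]=1,scc[1]=5,scc[2]=3,scc[3]=0,scc[4]=2,scc[5]=4,scc[6]=3

step 1: low=(low[0]=0,low[1]=?,low[2]=?,low[3]=1,low[4]=?,low[5]=?,low[6]=?); scc=(scc[0]=?,scc[1]=?,scc[2]=?,scc[3]=0,scc[4]=?,scc[5]=?,scc[6]=?)
step 2: low=(low[0]=0,low[1]=?,low[2]=?,low[3]=1,low[4]=?,low[5]=?,low[6]=?); scc=(scc[0]=1,scc[1]=?,scc[2]=?,scc[3]=0,scc[4]=?,scc[5]=?,scc[6]=?)
step 3: low=(low[0]=0,low[1]=2,low[2]=4,low[3]=1,low[4]=5,low[5]=3,low[6]=?); scc=(scc[0]=1,scc[1]=?,scc[2]=?,scc[3]=0,scc[4]=2,scc[5]=?,scc[6]=?)
step 4: low=(low[0]=0,low[1]=2,low[2]=4,low[3]=1,low[4]=5,low[5]=3,low[6]=4); scc=(scc[0]=1,scc[1]=?,scc[2]=?,scc[3]=0,scc[4]=2,scc[5]=?,scc[6]=?)
step 5: low=(low[0]=0,low[1]=2,low[2]=4,low[3]=1,low[4]=5,low[5]=3,low[6]=4); scc=(scc[0]=1,scc[1]=?,scc[2]=3,scc[3]=0,scc[4]=2,scc[5]=?,scc[6]=3)
step 6: low=(low[0]=0,low[1]=2,low[2]=4,low[3]=1,low[4]=5,low[5]=3,low[6]=4); scc=(scc[0]=1,scc[1]=?,scc[2]=3,scc[3]=0,scc[4]=2,scc[5]=4,scc[6]=3)
step 7: low=(low[0]=0,low[1]=2,low[2]=4,low[3]=1,low[4]=5,low[5]=3,low[6]=4); scc=(scc[0]=1,scc[1]=5,scc[2]=3,scc[3]=0,scc[4]=2,scc[5]=4,scc[6]=3)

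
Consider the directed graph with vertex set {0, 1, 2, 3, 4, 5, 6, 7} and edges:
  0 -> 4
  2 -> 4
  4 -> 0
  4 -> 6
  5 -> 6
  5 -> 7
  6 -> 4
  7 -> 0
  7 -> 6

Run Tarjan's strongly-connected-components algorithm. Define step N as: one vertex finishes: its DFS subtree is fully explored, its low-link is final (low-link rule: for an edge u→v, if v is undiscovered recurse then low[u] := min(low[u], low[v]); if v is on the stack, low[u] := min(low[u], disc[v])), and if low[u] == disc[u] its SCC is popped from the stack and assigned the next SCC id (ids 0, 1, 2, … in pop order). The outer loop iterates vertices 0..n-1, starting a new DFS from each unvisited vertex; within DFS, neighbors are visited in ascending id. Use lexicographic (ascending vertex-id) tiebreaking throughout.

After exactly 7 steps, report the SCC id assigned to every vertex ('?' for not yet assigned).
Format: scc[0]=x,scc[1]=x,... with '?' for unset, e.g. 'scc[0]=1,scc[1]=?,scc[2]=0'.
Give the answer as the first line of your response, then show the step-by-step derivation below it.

scc[0]=0,scc[1]=1,scc[2]=2,scc[3]=3,scc[4]=0,scc[5]=?,scc[6]=0,scc[7]=4

step 1: low=(low[0]=0,low[1]=?,low[2]=?,low[3]=?,low[4]=0,low[5]=?,low[6]=1,low[7]=?); scc=(scc[0]=?,scc[1]=?,scc[2]=?,scc[3]=?,scc[4]=?,scc[5]=?,scc[6]=?,scc[7]=?)
step 2: low=(low[0]=0,low[1]=?,low[2]=?,low[3]=?,low[4]=0,low[5]=?,low[6]=1,low[7]=?); scc=(scc[0]=?,scc[1]=?,scc[2]=?,scc[3]=?,scc[4]=?,scc[5]=?,scc[6]=?,scc[7]=?)
step 3: low=(low[0]=0,low[1]=?,low[2]=?,low[3]=?,low[4]=0,low[5]=?,low[6]=1,low[7]=?); scc=(scc[0]=0,scc[1]=?,scc[2]=?,scc[3]=?,scc[4]=0,scc[5]=?,scc[6]=0,scc[7]=?)
step 4: low=(low[0]=0,low[1]=3,low[2]=?,low[3]=?,low[4]=0,low[5]=?,low[6]=1,low[7]=?); scc=(scc[0]=0,scc[1]=1,scc[2]=?,scc[3]=?,scc[4]=0,scc[5]=?,scc[6]=0,scc[7]=?)
step 5: low=(low[0]=0,low[1]=3,low[2]=4,low[3]=?,low[4]=0,low[5]=?,low[6]=1,low[7]=?); scc=(scc[0]=0,scc[1]=1,scc[2]=2,scc[3]=?,scc[4]=0,scc[5]=?,scc[6]=0,scc[7]=?)
step 6: low=(low[0]=0,low[1]=3,low[2]=4,low[3]=5,low[4]=0,low[5]=?,low[6]=1,low[7]=?); scc=(scc[0]=0,scc[1]=1,scc[2]=2,scc[3]=3,scc[4]=0,scc[5]=?,scc[6]=0,scc[7]=?)
step 7: low=(low[0]=0,low[1]=3,low[2]=4,low[3]=5,low[4]=0,low[5]=6,low[6]=1,low[7]=7); scc=(scc[0]=0,scc[1]=1,scc[2]=2,scc[3]=3,scc[4]=0,scc[5]=?,scc[6]=0,scc[7]=4)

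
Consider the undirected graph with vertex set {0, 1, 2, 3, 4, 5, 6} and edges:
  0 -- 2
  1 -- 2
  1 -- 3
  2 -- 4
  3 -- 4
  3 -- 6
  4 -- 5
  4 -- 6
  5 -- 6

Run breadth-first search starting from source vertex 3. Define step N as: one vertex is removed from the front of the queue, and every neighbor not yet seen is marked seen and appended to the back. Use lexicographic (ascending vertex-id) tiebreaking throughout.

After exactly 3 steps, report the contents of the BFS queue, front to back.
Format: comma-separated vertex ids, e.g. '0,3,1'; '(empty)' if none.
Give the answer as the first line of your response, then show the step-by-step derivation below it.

6,2,5

step 1: dequeue 3; queue=[1,4,6]; order=3
step 2: dequeue 1; queue=[4,6,2]; order=3,1
step 3: dequeue 4; queue=[6,2,5]; order=3,1,4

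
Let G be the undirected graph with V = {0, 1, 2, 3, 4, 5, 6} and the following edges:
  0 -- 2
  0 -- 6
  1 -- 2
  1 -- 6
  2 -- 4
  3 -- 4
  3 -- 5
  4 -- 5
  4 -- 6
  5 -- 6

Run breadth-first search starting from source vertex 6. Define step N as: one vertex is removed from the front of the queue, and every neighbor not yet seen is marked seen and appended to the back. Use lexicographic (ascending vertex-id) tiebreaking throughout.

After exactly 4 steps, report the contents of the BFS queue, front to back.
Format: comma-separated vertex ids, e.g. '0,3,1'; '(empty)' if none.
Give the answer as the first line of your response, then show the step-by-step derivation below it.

5,2,3

step 1: dequeue 6; queue=[0,1,4,5]; order=6
step 2: dequeue 0; queue=[1,4,5,2]; order=6,0
step 3: dequeue 1; queue=[4,5,2]; order=6,0,1
step 4: dequeue 4; queue=[5,2,3]; order=6,0,1,4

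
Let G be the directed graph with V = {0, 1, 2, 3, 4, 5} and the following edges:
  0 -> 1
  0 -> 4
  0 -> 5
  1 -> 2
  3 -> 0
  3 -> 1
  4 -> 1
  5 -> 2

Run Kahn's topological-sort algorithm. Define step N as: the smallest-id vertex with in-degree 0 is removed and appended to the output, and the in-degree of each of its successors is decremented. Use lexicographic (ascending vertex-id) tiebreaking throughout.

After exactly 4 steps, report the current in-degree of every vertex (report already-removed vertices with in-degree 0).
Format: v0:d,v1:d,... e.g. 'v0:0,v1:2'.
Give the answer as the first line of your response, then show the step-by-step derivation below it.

v0:0,v1:0,v2:1,v3:0,v4:0,v5:0

step 1: output 3; order=[3]; indeg=(0,2,2,0,1,1)
step 2: output 0; order=[3,0]; indeg=(0,1,2,0,0,0)
step 3: output 4; order=[3,0,4]; indeg=(0,0,2,0,0,0)
step 4: output 1; order=[3,0,4,1]; indeg=(0,0,1,0,0,0)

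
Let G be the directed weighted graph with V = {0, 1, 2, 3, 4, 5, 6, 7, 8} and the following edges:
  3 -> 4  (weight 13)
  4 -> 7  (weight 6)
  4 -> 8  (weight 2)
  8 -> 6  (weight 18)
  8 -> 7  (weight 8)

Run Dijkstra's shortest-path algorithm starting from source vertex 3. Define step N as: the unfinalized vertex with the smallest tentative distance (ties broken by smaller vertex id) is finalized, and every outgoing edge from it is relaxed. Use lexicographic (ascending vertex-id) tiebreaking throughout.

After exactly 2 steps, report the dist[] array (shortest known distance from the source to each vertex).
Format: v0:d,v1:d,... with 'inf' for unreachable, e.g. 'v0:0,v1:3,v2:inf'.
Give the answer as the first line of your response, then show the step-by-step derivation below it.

v0:inf,v1:inf,v2:inf,v3:0,v4:13,v5:inf,v6:inf,v7:19,v8:15

step 1: dist = v0:inf,v1:inf,v2:inf,v3:0,v4:13,v5:inf,v6:inf,v7:inf,v8:inf
step 2: dist = v0:inf,v1:inf,v2:inf,v3:0,v4:13,v5:inf,v6:inf,v7:19,v8:15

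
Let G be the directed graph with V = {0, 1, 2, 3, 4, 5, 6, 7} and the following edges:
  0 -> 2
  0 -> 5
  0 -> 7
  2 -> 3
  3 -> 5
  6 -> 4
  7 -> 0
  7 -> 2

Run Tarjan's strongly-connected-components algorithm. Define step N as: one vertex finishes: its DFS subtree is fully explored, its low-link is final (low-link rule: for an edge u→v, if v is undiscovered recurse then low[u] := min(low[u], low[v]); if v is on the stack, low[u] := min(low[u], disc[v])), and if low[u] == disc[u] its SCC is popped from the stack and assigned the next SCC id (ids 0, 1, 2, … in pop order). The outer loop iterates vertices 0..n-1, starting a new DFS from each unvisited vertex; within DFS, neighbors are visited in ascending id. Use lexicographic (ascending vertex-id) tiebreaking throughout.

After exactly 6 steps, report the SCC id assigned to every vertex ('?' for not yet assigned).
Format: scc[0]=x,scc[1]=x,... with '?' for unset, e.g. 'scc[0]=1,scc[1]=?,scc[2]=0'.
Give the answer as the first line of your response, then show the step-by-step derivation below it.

scc[0]=3,scc[1]=4,scc[2]=2,scc[3]=1,scc[4]=?,scc[5]=0,scc[6]=?,scc[7]=3

step 1: low=(low[0]=0,low[1]=?,low[2]=1,low[3]=2,low[4]=?,low[5]=3,low[6]=?,low[7]=?); scc=(scc[0]=?,scc[1]=?,scc[2]=?,scc[3]=?,scc[4]=?,scc[5]=0,scc[6]=?,scc[7]=?)
step 2: low=(low[0]=0,low[1]=?,low[2]=1,low[3]=2,low[4]=?,low[5]=3,low[6]=?,low[7]=?); scc=(scc[0]=?,scc[1]=?,scc[2]=?,scc[3]=1,scc[4]=?,scc[5]=0,scc[6]=?,scc[7]=?)
step 3: low=(low[0]=0,low[1]=?,low[2]=1,low[3]=2,low[4]=?,low[5]=3,low[6]=?,low[7]=?); scc=(scc[0]=?,scc[1]=?,scc[2]=2,scc[3]=1,scc[4]=?,scc[5]=0,scc[6]=?,scc[7]=?)
step 4: low=(low[0]=0,low[1]=?,low[2]=1,low[3]=2,low[4]=?,low[5]=3,low[6]=?,low[7]=0); scc=(scc[0]=?,scc[1]=?,scc[2]=2,scc[3]=1,scc[4]=?,scc[5]=0,scc[6]=?,scc[7]=?)
step 5: low=(low[0]=0,low[1]=?,low[2]=1,low[3]=2,low[4]=?,low[5]=3,low[6]=?,low[7]=0); scc=(scc[0]=3,scc[1]=?,scc[2]=2,scc[3]=1,scc[4]=?,scc[5]=0,scc[6]=?,scc[7]=3)
step 6: low=(low[0]=0,low[1]=5,low[2]=1,low[3]=2,low[4]=?,low[5]=3,low[6]=?,low[7]=0); scc=(scc[0]=3,scc[1]=4,scc[2]=2,scc[3]=1,scc[4]=?,scc[5]=0,scc[6]=?,scc[7]=3)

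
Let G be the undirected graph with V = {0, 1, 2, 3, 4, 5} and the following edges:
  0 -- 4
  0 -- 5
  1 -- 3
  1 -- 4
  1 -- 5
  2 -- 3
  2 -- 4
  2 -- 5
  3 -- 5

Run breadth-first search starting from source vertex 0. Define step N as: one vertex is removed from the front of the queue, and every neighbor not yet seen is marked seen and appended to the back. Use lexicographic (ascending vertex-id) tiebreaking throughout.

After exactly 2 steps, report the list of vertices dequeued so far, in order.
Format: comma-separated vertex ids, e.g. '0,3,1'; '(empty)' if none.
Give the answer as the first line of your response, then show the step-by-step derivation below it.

0,4

step 1: dequeue 0; queue=[4,5]; order=0
step 2: dequeue 4; queue=[5,1,2]; order=0,4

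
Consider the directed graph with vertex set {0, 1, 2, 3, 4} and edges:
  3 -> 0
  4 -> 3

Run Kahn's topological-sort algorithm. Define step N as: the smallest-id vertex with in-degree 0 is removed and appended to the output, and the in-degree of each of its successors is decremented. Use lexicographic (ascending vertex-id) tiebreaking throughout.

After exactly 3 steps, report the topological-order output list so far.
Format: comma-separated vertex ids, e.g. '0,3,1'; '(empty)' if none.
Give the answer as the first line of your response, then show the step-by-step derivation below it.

1,2,4

step 1: output 1; order=[1]; indeg=(1,0,0,1,0)
step 2: output 2; order=[1,2]; indeg=(1,0,0,1,0)
step 3: output 4; order=[1,2,4]; indeg=(1,0,0,0,0)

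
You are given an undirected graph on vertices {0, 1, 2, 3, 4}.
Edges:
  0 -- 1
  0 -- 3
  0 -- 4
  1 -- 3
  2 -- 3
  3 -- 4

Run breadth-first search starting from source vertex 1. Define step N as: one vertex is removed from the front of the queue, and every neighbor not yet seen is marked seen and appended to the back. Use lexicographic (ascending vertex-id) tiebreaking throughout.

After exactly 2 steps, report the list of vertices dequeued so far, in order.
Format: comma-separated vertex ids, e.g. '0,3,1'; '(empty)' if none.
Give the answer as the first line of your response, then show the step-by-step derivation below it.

1,0

step 1: dequeue 1; queue=[0,3]; order=1
step 2: dequeue 0; queue=[3,4]; order=1,0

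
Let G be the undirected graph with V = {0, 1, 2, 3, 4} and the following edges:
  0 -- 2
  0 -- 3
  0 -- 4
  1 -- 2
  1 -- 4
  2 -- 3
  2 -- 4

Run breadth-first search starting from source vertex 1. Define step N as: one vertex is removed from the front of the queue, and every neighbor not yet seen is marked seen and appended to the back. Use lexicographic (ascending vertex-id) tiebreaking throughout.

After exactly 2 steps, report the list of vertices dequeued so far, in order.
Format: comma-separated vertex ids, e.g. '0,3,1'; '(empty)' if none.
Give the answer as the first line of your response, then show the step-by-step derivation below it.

1,2

step 1: dequeue 1; queue=[2,4]; order=1
step 2: dequeue 2; queue=[4,0,3]; order=1,2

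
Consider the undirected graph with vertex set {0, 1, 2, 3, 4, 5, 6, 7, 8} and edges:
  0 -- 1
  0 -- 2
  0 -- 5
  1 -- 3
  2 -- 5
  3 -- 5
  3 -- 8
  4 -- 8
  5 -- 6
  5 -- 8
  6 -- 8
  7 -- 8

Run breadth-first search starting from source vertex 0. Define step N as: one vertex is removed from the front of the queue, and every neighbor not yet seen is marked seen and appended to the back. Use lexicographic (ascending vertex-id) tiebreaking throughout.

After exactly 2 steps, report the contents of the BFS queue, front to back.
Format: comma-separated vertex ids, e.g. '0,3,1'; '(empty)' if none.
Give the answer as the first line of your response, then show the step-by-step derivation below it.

2,5,3

step 1: dequeue 0; queue=[1,2,5]; order=0
step 2: dequeue 1; queue=[2,5,3]; order=0,1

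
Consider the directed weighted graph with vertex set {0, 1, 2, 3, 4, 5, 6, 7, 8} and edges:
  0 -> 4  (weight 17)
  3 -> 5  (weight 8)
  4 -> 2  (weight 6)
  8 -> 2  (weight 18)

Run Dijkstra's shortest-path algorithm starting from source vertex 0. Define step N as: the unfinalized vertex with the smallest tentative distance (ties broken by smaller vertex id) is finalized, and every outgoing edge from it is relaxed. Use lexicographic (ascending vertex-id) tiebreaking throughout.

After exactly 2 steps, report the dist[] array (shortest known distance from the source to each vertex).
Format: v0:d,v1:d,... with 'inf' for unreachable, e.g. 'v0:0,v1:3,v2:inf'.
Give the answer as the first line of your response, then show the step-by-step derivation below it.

v0:0,v1:inf,v2:23,v3:inf,v4:17,v5:inf,v6:inf,v7:inf,v8:inf

step 1: dist = v0:0,v1:inf,v2:inf,v3:inf,v4:17,v5:inf,v6:inf,v7:inf,v8:inf
step 2: dist = v0:0,v1:inf,v2:23,v3:inf,v4:17,v5:inf,v6:inf,v7:inf,v8:inf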